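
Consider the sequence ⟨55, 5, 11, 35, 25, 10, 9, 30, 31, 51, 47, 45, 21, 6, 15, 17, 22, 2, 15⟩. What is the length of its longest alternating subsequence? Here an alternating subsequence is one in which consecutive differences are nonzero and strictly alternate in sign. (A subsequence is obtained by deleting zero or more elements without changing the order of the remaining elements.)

9

Track the best alternating length ending on an up-step vs a down-step at each position: up/down = 1/1, 1/2, 3/2, 3/2, 3/4, 3/4, 3/4, 5/4, 5/4, 5/2, 5/6, 5/6, 5/6, 3/6, 7/6, 7/6, 7/6, 1/8, 9/8.
The maximum over both is 9; one such subsequence is 55, 5, 35, 25, 30, 6, 15, 2, 15.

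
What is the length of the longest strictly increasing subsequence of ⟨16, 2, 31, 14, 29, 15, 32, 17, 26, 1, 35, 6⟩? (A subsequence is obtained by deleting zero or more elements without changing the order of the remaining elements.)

6

Let dp[i] be the longest increasing subsequence ending at position i. Then dp = [1, 1, 2, 2, 3, 3, 4, 4, 5, 1, 6, 2].
The maximum is 6; one witness is 2, 14, 15, 17, 26, 35 at positions 2,4,6,8,9,11.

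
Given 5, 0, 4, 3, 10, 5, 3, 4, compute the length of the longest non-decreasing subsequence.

Let dp[i] be the longest non-decreasing subsequence ending at position i. Then dp = [1, 1, 2, 2, 3, 3, 3, 4].
The maximum is 4; one witness is 0, 3, 3, 4 at positions 2,4,7,8.

4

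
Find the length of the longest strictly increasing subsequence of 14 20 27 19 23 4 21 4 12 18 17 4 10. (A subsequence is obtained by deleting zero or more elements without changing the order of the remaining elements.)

One longest increasing subsequence is 14, 20, 27 (positions 1,2,3), of length 3; no longer one exists.

3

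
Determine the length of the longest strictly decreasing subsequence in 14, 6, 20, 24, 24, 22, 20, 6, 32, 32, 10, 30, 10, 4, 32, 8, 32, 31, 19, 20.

Scanning left to right, the best length ending at each element is: 14→1, 6→2, 20→1, 24→1, 24→1, 22→2, 20→3, 6→4, 32→1, 32→1, 10→4, 30→2, 10→4, 4→5, 32→1, 8→5, 32→1, 31→2, 19→4, 20→3.
So the longest decreasing subsequence has length 5, e.g. 24, 22, 20, 6, 4.

5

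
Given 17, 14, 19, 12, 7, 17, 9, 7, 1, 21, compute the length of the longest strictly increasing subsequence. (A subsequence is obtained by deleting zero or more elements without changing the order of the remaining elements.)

Let dp[i] be the longest increasing subsequence ending at position i. Then dp = [1, 1, 2, 1, 1, 2, 2, 1, 1, 3].
The maximum is 3; one witness is 17, 19, 21 at positions 1,3,10.

3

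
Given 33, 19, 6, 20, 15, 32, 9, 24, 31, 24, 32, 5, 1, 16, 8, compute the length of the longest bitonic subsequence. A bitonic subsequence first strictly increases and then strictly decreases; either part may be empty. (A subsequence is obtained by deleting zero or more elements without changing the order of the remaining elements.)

Let inc[i] be the LIS ending at i and dec[i] the longest strictly decreasing subsequence starting at i. inc = [1, 1, 1, 2, 2, 3, 2, 3, 4, 3, 5, 1, 1, 3, 2], dec = [6, 5, 3, 5, 4, 5, 3, 3, 4, 3, 3, 2, 1, 2, 1].
max_i inc[i]+dec[i]−1 = 7, with one witness 19, 20, 32, 31, 24, 16, 8.

7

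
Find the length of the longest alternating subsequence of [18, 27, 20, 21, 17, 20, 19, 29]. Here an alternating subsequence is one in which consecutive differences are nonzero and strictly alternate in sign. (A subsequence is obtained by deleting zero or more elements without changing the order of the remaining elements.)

Track the best alternating length ending on an up-step vs a down-step at each position: up/down = 1/1, 2/1, 2/3, 4/3, 1/5, 6/5, 6/7, 8/1.
The maximum over both is 8; one such subsequence is 18, 27, 20, 21, 17, 20, 19, 29.

8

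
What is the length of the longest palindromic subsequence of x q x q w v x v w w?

One longest palindromic subsequence is wvxvw (positions 5,6,7,8,10); it reads the same forward and backward, and the interval DP gives dp[1][10] = 5.

5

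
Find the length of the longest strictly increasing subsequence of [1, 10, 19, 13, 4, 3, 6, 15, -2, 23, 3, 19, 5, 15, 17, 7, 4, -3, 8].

5

One longest increasing subsequence is 1, 10, 13, 15, 23 (positions 1,2,4,8,10), of length 5; no longer one exists.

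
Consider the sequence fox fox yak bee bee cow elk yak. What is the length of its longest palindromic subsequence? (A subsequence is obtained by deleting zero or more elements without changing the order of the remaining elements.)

4

One longest palindromic subsequence is yak bee bee yak (positions 3,4,5,8); it reads the same forward and backward, and the interval DP gives dp[1][8] = 4.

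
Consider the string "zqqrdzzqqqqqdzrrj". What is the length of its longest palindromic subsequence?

9

One longest palindromic subsequence is rzqqqqqzr (positions 4,7,8,9,10,11,12,14,16); it reads the same forward and backward, and the interval DP gives dp[1][17] = 9.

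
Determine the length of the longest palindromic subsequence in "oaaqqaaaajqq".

8

Using dp[i][j] = 2 + dp[i+1][j−1] if the ends match, else max(dp[i+1][j], dp[i][j−1]):
dp[1][12] = 8. A witness is qqaaaaqq at positions 4,5,6,7,8,9,11,12.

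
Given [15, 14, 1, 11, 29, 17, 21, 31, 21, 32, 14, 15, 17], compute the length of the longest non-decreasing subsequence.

6

Let dp[i] be the longest non-decreasing subsequence ending at position i. Then dp = [1, 1, 1, 2, 3, 3, 4, 5, 5, 6, 3, 4, 5].
The maximum is 6; one witness is 1, 11, 17, 21, 31, 32 at positions 3,4,6,7,8,10.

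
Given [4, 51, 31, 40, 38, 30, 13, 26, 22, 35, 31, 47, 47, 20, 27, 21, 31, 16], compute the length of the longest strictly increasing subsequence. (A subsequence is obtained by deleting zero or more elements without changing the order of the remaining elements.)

5

Scanning left to right, the best length ending at each element is: 4→1, 51→2, 31→2, 40→3, 38→3, 30→2, 13→2, 26→3, 22→3, 35→4, 31→4, 47→5, 47→5, 20→3, 27→4, 21→4, 31→5, 16→3.
So the longest increasing subsequence has length 5, e.g. 4, 13, 26, 35, 47.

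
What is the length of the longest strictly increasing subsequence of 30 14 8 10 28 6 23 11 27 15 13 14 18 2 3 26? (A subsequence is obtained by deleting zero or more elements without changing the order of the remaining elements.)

Scanning left to right, the best length ending at each element is: 30→1, 14→1, 8→1, 10→2, 28→3, 6→1, 23→3, 11→3, 27→4, 15→4, 13→4, 14→5, 18→6, 2→1, 3→2, 26→7.
So the longest increasing subsequence has length 7, e.g. 8, 10, 11, 13, 14, 18, 26.

7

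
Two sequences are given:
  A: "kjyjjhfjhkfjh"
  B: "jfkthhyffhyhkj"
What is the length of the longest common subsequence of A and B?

A longest common subsequence is kyhhkj (length 6); the LCS DP confirms no longer common subsequence exists.

6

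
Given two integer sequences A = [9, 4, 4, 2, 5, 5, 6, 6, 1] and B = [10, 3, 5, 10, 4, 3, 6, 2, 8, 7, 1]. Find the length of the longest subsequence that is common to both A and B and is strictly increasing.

A longest common strictly increasing subsequence is 5, 6 (length 2); it appears in order in both A and B, and no longer such subsequence exists.

2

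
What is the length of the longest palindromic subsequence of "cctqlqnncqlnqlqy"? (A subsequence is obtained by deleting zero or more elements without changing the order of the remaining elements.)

9

Using dp[i][j] = 2 + dp[i+1][j−1] if the ends match, else max(dp[i+1][j], dp[i][j−1]):
dp[1][16] = 9. A witness is qlqnlnqlq at positions 4,5,6,7,11,12,13,14,15.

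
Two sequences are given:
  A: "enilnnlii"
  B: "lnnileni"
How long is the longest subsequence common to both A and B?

5

Backtracking the LCS table gives one alignment: n (A2,B3) → i (A3,B4) → l (A4,B5) → n (A6,B7) → i (A9,B8).
So the longest common subsequence has length 5.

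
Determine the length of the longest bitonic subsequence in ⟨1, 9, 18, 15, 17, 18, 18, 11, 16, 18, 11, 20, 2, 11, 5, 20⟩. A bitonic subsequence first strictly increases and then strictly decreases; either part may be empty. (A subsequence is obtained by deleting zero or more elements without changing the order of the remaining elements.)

8

Let inc[i] be the LIS ending at i and dec[i] the longest strictly decreasing subsequence starting at i. inc = [1, 2, 3, 3, 4, 5, 5, 3, 4, 5, 3, 6, 2, 3, 3, 6], dec = [1, 2, 5, 3, 4, 4, 4, 2, 3, 3, 2, 3, 1, 2, 1, 1].
max_i inc[i]+dec[i]−1 = 8, with one witness 1, 9, 15, 17, 18, 16, 11, 5.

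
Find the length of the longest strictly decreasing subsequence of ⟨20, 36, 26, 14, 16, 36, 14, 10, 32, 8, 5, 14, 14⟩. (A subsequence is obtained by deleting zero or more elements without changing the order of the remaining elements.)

Scanning left to right, the best length ending at each element is: 20→1, 36→1, 26→2, 14→3, 16→3, 36→1, 14→4, 10→5, 32→2, 8→6, 5→7, 14→4, 14→4.
So the longest decreasing subsequence has length 7, e.g. 36, 26, 16, 14, 10, 8, 5.

7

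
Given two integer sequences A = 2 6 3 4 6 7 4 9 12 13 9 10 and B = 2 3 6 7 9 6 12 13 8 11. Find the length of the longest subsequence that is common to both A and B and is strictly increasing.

A longest common strictly increasing subsequence is 2, 3, 6, 7, 9, 12, 13 (length 7); it appears in order in both A and B, and no longer such subsequence exists.

7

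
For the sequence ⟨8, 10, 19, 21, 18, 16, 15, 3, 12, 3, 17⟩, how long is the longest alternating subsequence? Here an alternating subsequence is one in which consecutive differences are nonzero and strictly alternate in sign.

6

A longest alternating subsequence is 8, 10, 3, 12, 3, 17 (positions 1,2,8,9,10,11); its 5 consecutive differences strictly alternate in sign, and length 6 is optimal.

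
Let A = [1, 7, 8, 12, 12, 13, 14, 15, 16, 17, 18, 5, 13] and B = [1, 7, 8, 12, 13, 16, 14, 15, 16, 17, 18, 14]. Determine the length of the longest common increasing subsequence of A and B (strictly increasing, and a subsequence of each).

A longest common strictly increasing subsequence is 1, 7, 8, 12, 13, 14, 15, 16, 17, 18 (length 10); it appears in order in both A and B, and no longer such subsequence exists.

10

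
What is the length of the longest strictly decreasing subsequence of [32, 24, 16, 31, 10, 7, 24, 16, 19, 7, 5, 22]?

6

Scanning left to right, the best length ending at each element is: 32→1, 24→2, 16→3, 31→2, 10→4, 7→5, 24→3, 16→4, 19→4, 7→5, 5→6, 22→4.
So the longest decreasing subsequence has length 6, e.g. 32, 24, 16, 10, 7, 5.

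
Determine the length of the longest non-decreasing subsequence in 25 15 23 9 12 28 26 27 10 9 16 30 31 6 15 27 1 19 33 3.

7

Scanning left to right, the best length ending at each element is: 25→1, 15→1, 23→2, 9→1, 12→2, 28→3, 26→3, 27→4, 10→2, 9→2, 16→3, 30→5, 31→6, 6→1, 15→3, 27→5, 1→1, 19→4, 33→7, 3→2.
So the longest non-decreasing subsequence has length 7, e.g. 15, 23, 26, 27, 30, 31, 33.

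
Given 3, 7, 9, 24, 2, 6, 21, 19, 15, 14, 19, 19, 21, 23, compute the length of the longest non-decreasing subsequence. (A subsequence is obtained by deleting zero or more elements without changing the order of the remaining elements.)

Let dp[i] be the longest non-decreasing subsequence ending at position i. Then dp = [1, 2, 3, 4, 1, 2, 4, 4, 4, 4, 5, 6, 7, 8].
The maximum is 8; one witness is 3, 7, 9, 19, 19, 19, 21, 23 at positions 1,2,3,8,11,12,13,14.

8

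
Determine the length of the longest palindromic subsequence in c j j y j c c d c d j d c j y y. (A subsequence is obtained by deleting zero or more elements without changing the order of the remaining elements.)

Using dp[i][j] = 2 + dp[i+1][j−1] if the ends match, else max(dp[i+1][j], dp[i][j−1]):
dp[1][16] = 9. A witness is yjcdjdcjy at positions 4,5,6,8,11,12,13,14,16.

9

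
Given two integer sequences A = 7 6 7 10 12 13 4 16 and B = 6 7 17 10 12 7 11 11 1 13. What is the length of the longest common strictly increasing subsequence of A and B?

5

For each value that appears in both, track the longest common increasing run ending there.
The best achievable length is 5; one witness is 6, 7, 10, 12, 13 (A-positions 2,3,4,5,6, B-positions 1,2,4,5,10).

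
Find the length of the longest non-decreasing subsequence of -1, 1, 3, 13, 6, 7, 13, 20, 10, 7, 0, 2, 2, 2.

7

Let dp[i] be the longest non-decreasing subsequence ending at position i. Then dp = [1, 2, 3, 4, 4, 5, 6, 7, 6, 6, 2, 3, 4, 5].
The maximum is 7; one witness is -1, 1, 3, 6, 7, 13, 20 at positions 1,2,3,5,6,7,8.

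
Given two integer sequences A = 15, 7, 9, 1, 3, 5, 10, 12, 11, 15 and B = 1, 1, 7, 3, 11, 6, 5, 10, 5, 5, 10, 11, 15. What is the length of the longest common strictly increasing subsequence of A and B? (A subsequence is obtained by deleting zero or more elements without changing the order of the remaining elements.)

For each value that appears in both, track the longest common increasing run ending there.
The best achievable length is 6; one witness is 1, 3, 5, 10, 11, 15 (A-positions 4,5,6,7,9,10, B-positions 1,4,7,8,12,13).

6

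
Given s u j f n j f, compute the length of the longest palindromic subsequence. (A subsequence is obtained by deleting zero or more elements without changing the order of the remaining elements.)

3

One longest palindromic subsequence is fjf (positions 4,6,7); it reads the same forward and backward, and the interval DP gives dp[1][7] = 3.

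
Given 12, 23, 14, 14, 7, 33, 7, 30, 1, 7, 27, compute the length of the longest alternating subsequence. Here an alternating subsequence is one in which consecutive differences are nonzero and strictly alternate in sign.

Track the best alternating length ending on an up-step vs a down-step at each position: up/down = 1/1, 2/1, 2/3, 2/3, 1/3, 4/1, 1/5, 6/5, 1/7, 8/7, 8/7.
The maximum over both is 8; one such subsequence is 12, 23, 14, 33, 7, 30, 1, 7.

8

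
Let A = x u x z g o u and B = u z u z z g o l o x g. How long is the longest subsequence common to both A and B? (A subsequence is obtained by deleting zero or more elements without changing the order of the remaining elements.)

4

A longest common subsequence is uzgo (length 4); the LCS DP confirms no longer common subsequence exists.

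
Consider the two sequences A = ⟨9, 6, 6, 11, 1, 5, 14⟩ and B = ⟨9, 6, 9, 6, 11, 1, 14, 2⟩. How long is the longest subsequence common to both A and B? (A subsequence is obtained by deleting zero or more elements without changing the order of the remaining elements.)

6

Backtracking the LCS table gives one alignment: 9 (A1,B1) → 6 (A2,B2) → 6 (A3,B4) → 11 (A4,B5) → 1 (A5,B6) → 14 (A7,B7).
So the longest common subsequence has length 6.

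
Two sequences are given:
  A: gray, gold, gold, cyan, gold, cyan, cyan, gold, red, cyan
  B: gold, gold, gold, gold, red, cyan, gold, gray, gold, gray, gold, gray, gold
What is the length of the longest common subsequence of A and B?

A longest common subsequence is gold, gold, gold, gold, red, cyan (length 6); the LCS DP confirms no longer common subsequence exists.

6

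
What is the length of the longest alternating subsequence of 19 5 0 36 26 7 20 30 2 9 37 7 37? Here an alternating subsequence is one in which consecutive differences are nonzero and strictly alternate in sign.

9

Track the best alternating length ending on an up-step vs a down-step at each position: up/down = 1/1, 1/2, 1/2, 3/1, 3/4, 3/4, 5/4, 5/4, 3/6, 7/6, 7/1, 7/8, 9/1.
The maximum over both is 9; one such subsequence is 19, 5, 36, 7, 20, 2, 9, 7, 37.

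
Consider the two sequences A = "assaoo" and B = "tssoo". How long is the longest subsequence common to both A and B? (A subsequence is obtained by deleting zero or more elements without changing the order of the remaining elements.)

Backtracking the LCS table gives one alignment: s (A2,B2) → s (A3,B3) → o (A5,B4) → o (A6,B5).
So the longest common subsequence has length 4.

4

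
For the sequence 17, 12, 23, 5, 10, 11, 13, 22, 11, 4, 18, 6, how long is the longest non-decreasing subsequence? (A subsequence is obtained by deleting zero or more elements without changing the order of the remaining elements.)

5

Let dp[i] be the longest non-decreasing subsequence ending at position i. Then dp = [1, 1, 2, 1, 2, 3, 4, 5, 4, 1, 5, 2].
The maximum is 5; one witness is 5, 10, 11, 13, 22 at positions 4,5,6,7,8.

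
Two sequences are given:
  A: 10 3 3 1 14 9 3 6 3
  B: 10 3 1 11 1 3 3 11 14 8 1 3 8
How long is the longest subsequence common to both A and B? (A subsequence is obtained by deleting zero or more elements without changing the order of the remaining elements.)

5

Backtracking the LCS table gives one alignment: 10 (A1,B1) → 3 (A2,B6) → 3 (A3,B7) → 1 (A4,B11) → 3 (A7,B12).
So the longest common subsequence has length 5.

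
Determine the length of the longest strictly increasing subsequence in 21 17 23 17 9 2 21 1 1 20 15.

Let dp[i] be the longest increasing subsequence ending at position i. Then dp = [1, 1, 2, 1, 1, 1, 2, 1, 1, 2, 2].
The maximum is 2; one witness is 21, 23 at positions 1,3.

2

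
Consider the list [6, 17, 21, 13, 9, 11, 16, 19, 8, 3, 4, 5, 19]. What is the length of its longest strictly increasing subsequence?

Let dp[i] be the longest increasing subsequence ending at position i. Then dp = [1, 2, 3, 2, 2, 3, 4, 5, 2, 1, 2, 3, 5].
The maximum is 5; one witness is 6, 9, 11, 16, 19 at positions 1,5,6,7,8.

5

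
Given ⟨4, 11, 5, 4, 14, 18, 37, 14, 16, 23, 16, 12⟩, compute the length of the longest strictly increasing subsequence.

5

Scanning left to right, the best length ending at each element is: 4→1, 11→2, 5→2, 4→1, 14→3, 18→4, 37→5, 14→3, 16→4, 23→5, 16→4, 12→3.
So the longest increasing subsequence has length 5, e.g. 4, 11, 14, 18, 37.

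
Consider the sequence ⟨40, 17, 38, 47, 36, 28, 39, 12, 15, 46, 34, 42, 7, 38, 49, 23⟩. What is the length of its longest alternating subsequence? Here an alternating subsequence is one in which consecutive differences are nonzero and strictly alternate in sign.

12

Track the best alternating length ending on an up-step vs a down-step at each position: up/down = 1/1, 1/2, 3/2, 3/1, 3/4, 3/4, 5/4, 1/6, 7/6, 7/4, 7/8, 9/8, 1/10, 11/10, 11/1, 11/12.
The maximum over both is 12; one such subsequence is 40, 17, 38, 36, 39, 12, 46, 34, 42, 7, 38, 23.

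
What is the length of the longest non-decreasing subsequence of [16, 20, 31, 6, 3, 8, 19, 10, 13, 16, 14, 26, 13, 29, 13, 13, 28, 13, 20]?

Scanning left to right, the best length ending at each element is: 16→1, 20→2, 31→3, 6→1, 3→1, 8→2, 19→3, 10→3, 13→4, 16→5, 14→5, 26→6, 13→5, 29→7, 13→6, 13→7, 28→8, 13→8, 20→9.
So the longest non-decreasing subsequence has length 9, e.g. 6, 8, 10, 13, 13, 13, 13, 13, 20.

9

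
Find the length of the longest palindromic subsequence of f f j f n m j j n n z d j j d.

6

Using dp[i][j] = 2 + dp[i+1][j−1] if the ends match, else max(dp[i+1][j], dp[i][j−1]):
dp[1][15] = 6. A witness is jjnnjj at positions 7,8,9,10,13,14.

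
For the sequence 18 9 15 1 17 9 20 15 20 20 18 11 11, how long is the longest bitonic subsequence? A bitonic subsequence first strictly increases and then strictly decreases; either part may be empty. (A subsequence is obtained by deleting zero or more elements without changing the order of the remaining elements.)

Let inc[i] be the LIS ending at i and dec[i] the longest strictly decreasing subsequence starting at i. inc = [1, 1, 2, 1, 3, 2, 4, 3, 4, 4, 4, 3, 3], dec = [4, 2, 2, 1, 3, 1, 3, 2, 3, 3, 2, 1, 1].
max_i inc[i]+dec[i]−1 = 6, with one witness 9, 15, 17, 20, 18, 11.

6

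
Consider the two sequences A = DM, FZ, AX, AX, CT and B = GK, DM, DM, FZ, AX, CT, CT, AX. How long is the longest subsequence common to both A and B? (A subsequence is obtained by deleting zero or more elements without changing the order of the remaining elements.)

4

Backtracking the LCS table gives one alignment: DM (A1,B3) → FZ (A2,B4) → AX (A3,B5) → AX (A4,B8).
So the longest common subsequence has length 4.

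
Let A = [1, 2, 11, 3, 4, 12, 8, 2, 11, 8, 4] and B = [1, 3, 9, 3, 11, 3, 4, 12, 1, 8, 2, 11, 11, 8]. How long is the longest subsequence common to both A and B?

Backtracking the LCS table gives one alignment: 1 (A1,B1) → 11 (A3,B5) → 3 (A4,B6) → 4 (A5,B7) → 12 (A6,B8) → 8 (A7,B10) → 2 (A8,B11) → 11 (A9,B13) → 8 (A10,B14).
So the longest common subsequence has length 9.

9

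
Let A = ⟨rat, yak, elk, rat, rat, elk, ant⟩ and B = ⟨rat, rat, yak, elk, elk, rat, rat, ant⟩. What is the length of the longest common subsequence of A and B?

6

A longest common subsequence is rat, yak, elk, rat, rat, ant (length 6); the LCS DP confirms no longer common subsequence exists.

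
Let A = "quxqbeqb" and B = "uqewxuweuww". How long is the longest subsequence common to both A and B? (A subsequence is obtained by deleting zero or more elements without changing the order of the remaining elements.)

A longest common subsequence is que (length 3); the LCS DP confirms no longer common subsequence exists.

3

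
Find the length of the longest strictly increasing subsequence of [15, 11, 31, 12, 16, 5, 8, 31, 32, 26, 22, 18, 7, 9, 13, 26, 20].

One longest increasing subsequence is 11, 12, 16, 31, 32 (positions 2,4,5,8,9), of length 5; no longer one exists.

5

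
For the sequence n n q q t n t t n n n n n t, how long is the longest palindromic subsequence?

Using dp[i][j] = 2 + dp[i+1][j−1] if the ends match, else max(dp[i+1][j], dp[i][j−1]):
dp[1][14] = 8. A witness is tnnnnnnt at positions 5,6,9,10,11,12,13,14.

8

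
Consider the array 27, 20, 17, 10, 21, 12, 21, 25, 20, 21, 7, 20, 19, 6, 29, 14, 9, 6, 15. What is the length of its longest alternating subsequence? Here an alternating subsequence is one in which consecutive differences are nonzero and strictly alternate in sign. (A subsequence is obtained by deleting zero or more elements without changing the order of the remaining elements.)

Track the best alternating length ending on an up-step vs a down-step at each position: up/down = 1/1, 1/2, 1/2, 1/2, 3/2, 3/4, 5/2, 5/2, 5/6, 7/6, 1/8, 9/8, 9/10, 1/10, 11/1, 11/12, 11/12, 1/12, 13/12.
The maximum over both is 13; one such subsequence is 27, 20, 21, 12, 21, 20, 21, 7, 20, 19, 29, 14, 15.

13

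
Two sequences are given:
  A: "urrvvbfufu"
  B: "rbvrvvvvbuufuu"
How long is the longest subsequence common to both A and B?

8

Backtracking the LCS table gives one alignment: r (A2,B1) → r (A3,B4) → v (A4,B7) → v (A5,B8) → b (A6,B9) → f (A7,B12) → u (A8,B13) → u (A10,B14).
So the longest common subsequence has length 8.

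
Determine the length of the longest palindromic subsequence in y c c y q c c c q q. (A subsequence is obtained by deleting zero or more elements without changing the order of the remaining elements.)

5

Using dp[i][j] = 2 + dp[i+1][j−1] if the ends match, else max(dp[i+1][j], dp[i][j−1]):
dp[1][10] = 5. A witness is qcccq at positions 5,6,7,8,10.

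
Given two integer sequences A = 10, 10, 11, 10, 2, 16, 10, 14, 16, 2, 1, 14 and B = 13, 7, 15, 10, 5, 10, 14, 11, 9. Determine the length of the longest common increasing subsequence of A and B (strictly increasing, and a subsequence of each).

2

For each value that appears in both, track the longest common increasing run ending there.
The best achievable length is 2; one witness is 10, 14 (A-positions 1,8, B-positions 4,7).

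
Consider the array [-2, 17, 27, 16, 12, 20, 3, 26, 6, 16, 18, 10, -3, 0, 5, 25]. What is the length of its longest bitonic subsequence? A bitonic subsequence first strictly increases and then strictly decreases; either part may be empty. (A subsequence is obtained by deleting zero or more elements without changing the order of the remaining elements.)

7

One longest bitonic subsequence is -2, 17, 27, 26, 18, 10, 5 (positions 1,2,3,8,11,12,15): it rises to 27 then falls. Length 7 is optimal.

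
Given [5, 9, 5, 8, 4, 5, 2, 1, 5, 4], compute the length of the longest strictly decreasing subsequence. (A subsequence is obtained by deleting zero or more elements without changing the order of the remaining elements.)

Let dp[i] be the longest decreasing subsequence ending at position i. Then dp = [1, 1, 2, 2, 3, 3, 4, 5, 3, 4].
The maximum is 5; one witness is 9, 5, 4, 2, 1 at positions 2,3,5,7,8.

5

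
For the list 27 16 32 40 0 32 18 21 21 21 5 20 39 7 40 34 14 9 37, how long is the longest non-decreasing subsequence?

Scanning left to right, the best length ending at each element is: 27→1, 16→1, 32→2, 40→3, 0→1, 32→3, 18→2, 21→3, 21→4, 21→5, 5→2, 20→3, 39→6, 7→3, 40→7, 34→6, 14→4, 9→4, 37→7.
So the longest non-decreasing subsequence has length 7, e.g. 16, 18, 21, 21, 21, 39, 40.

7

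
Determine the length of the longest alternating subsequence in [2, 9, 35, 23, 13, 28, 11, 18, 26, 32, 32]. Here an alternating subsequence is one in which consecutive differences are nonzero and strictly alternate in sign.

6

Track the best alternating length ending on an up-step vs a down-step at each position: up/down = 1/1, 2/1, 2/1, 2/3, 2/3, 4/3, 2/5, 6/5, 6/5, 6/3, 6/3.
The maximum over both is 6; one such subsequence is 2, 35, 23, 28, 11, 18.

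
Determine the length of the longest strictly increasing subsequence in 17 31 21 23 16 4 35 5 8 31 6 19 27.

One longest increasing subsequence is 4, 5, 8, 19, 27 (positions 6,8,9,12,13), of length 5; no longer one exists.

5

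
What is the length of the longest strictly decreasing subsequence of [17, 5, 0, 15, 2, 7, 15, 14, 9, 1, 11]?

One longest decreasing subsequence is 17, 15, 14, 9, 1 (positions 1,4,8,9,10), of length 5; no longer one exists.

5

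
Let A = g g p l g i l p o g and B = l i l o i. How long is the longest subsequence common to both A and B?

4

Backtracking the LCS table gives one alignment: l (A4,B1) → i (A6,B2) → l (A7,B3) → o (A9,B4).
So the longest common subsequence has length 4.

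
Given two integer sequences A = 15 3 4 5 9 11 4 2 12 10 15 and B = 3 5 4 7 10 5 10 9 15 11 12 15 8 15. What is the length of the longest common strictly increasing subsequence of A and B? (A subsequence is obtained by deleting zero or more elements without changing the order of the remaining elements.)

A longest common strictly increasing subsequence is 3, 4, 5, 9, 11, 12, 15 (length 7); it appears in order in both A and B, and no longer such subsequence exists.

7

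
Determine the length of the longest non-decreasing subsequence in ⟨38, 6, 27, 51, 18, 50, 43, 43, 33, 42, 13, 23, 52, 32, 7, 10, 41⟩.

One longest non-decreasing subsequence is 6, 27, 43, 43, 52 (positions 2,3,7,8,13), of length 5; no longer one exists.

5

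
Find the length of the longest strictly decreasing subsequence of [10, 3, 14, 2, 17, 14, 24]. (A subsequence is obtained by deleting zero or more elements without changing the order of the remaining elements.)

3

Let dp[i] be the longest decreasing subsequence ending at position i. Then dp = [1, 2, 1, 3, 1, 2, 1].
The maximum is 3; one witness is 10, 3, 2 at positions 1,2,4.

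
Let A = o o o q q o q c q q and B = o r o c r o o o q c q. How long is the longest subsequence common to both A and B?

A longest common subsequence is ooooqcq (length 7); the LCS DP confirms no longer common subsequence exists.

7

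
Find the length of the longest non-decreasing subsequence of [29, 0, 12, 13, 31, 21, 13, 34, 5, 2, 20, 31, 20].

6

Scanning left to right, the best length ending at each element is: 29→1, 0→1, 12→2, 13→3, 31→4, 21→4, 13→4, 34→5, 5→2, 2→2, 20→5, 31→6, 20→6.
So the longest non-decreasing subsequence has length 6, e.g. 0, 12, 13, 13, 20, 31.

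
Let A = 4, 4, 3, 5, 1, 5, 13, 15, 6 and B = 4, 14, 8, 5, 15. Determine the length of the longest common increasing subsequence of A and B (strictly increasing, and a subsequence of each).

For each value that appears in both, track the longest common increasing run ending there.
The best achievable length is 3; one witness is 4, 5, 15 (A-positions 1,4,8, B-positions 1,4,5).

3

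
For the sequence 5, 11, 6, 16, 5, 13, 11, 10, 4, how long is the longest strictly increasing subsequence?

Let dp[i] be the longest increasing subsequence ending at position i. Then dp = [1, 2, 2, 3, 1, 3, 3, 3, 1].
The maximum is 3; one witness is 5, 11, 16 at positions 1,2,4.

3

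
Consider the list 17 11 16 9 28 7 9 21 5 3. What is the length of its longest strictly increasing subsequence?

Scanning left to right, the best length ending at each element is: 17→1, 11→1, 16→2, 9→1, 28→3, 7→1, 9→2, 21→3, 5→1, 3→1.
So the longest increasing subsequence has length 3, e.g. 11, 16, 28.

3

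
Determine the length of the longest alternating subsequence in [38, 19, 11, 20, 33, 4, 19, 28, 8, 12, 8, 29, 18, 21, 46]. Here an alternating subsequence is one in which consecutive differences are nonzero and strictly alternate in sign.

A longest alternating subsequence is 38, 19, 20, 4, 19, 8, 12, 8, 29, 18, 21 (positions 1,2,4,6,7,9,10,11,12,13,14); its 10 consecutive differences strictly alternate in sign, and length 11 is optimal.

11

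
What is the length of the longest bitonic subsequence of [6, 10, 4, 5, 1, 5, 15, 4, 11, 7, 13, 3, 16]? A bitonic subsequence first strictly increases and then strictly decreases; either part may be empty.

6

Let inc[i] be the LIS ending at i and dec[i] the longest strictly decreasing subsequence starting at i. inc = [1, 2, 1, 2, 1, 2, 3, 2, 3, 3, 4, 2, 5], dec = [4, 4, 2, 3, 1, 3, 4, 2, 3, 2, 2, 1, 1].
max_i inc[i]+dec[i]−1 = 6, with one witness 6, 10, 15, 11, 7, 3.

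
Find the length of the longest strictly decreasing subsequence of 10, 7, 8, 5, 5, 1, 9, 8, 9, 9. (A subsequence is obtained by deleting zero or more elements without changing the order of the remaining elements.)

Let dp[i] be the longest decreasing subsequence ending at position i. Then dp = [1, 2, 2, 3, 3, 4, 2, 3, 2, 2].
The maximum is 4; one witness is 10, 7, 5, 1 at positions 1,2,4,6.

4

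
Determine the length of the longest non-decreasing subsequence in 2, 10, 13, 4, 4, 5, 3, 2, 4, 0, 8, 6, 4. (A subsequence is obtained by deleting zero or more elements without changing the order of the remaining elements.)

Let dp[i] be the longest non-decreasing subsequence ending at position i. Then dp = [1, 2, 3, 2, 3, 4, 2, 2, 4, 1, 5, 5, 5].
The maximum is 5; one witness is 2, 4, 4, 5, 8 at positions 1,4,5,6,11.

5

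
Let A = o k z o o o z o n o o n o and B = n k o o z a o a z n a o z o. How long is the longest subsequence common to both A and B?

8

A longest common subsequence is koooznoo (length 8); the LCS DP confirms no longer common subsequence exists.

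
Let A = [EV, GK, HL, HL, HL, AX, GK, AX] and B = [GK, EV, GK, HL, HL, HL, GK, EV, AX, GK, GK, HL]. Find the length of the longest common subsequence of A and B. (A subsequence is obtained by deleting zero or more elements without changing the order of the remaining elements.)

7

A longest common subsequence is EV, GK, HL, HL, HL, AX, GK (length 7); the LCS DP confirms no longer common subsequence exists.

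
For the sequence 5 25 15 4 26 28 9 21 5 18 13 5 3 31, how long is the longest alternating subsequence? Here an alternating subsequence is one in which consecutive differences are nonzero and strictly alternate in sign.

A longest alternating subsequence is 5, 25, 15, 26, 9, 21, 5, 18, 13, 31 (positions 1,2,3,5,7,8,9,10,11,14); its 9 consecutive differences strictly alternate in sign, and length 10 is optimal.

10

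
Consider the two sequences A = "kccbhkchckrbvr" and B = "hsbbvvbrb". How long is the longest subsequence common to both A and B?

4

Backtracking the LCS table gives one alignment: b (A4,B3) → b (A12,B4) → v (A13,B6) → r (A14,B8).
So the longest common subsequence has length 4.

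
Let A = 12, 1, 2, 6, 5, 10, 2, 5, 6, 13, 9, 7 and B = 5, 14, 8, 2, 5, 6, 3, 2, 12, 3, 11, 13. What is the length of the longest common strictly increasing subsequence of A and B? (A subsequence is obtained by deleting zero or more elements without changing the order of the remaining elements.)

A longest common strictly increasing subsequence is 2, 5, 6, 13 (length 4); it appears in order in both A and B, and no longer such subsequence exists.

4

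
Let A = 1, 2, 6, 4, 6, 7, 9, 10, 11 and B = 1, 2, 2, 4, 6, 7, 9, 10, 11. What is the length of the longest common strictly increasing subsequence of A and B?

For each value that appears in both, track the longest common increasing run ending there.
The best achievable length is 8; one witness is 1, 2, 4, 6, 7, 9, 10, 11 (A-positions 1,2,4,5,6,7,8,9, B-positions 1,2,4,5,6,7,8,9).

8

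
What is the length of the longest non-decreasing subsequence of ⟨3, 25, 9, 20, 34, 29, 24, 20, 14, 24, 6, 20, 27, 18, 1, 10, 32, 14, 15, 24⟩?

One longest non-decreasing subsequence is 3, 9, 20, 24, 24, 27, 32 (positions 1,3,4,7,10,13,17), of length 7; no longer one exists.

7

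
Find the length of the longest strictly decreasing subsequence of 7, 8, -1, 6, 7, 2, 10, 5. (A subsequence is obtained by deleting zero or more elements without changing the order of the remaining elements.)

Let dp[i] be the longest decreasing subsequence ending at position i. Then dp = [1, 1, 2, 2, 2, 3, 1, 3].
The maximum is 3; one witness is 7, 6, 2 at positions 1,4,6.

3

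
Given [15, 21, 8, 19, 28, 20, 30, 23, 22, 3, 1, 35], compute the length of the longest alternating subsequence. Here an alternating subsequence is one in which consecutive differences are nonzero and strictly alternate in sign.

Track the best alternating length ending on an up-step vs a down-step at each position: up/down = 1/1, 2/1, 1/3, 4/3, 4/1, 4/5, 6/1, 6/7, 6/7, 1/7, 1/7, 8/1.
The maximum over both is 8; one such subsequence is 15, 21, 8, 28, 20, 30, 23, 35.

8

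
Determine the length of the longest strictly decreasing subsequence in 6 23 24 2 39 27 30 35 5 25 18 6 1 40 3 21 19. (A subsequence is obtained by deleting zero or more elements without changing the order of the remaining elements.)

6

Let dp[i] be the longest decreasing subsequence ending at position i. Then dp = [1, 1, 1, 2, 1, 2, 2, 2, 3, 3, 4, 5, 6, 1, 6, 4, 5].
The maximum is 6; one witness is 39, 27, 25, 18, 6, 1 at positions 5,6,10,11,12,13.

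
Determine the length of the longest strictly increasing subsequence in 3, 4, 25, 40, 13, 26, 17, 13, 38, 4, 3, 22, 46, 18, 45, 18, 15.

Let dp[i] be the longest increasing subsequence ending at position i. Then dp = [1, 2, 3, 4, 3, 4, 4, 3, 5, 2, 1, 5, 6, 5, 6, 5, 4].
The maximum is 6; one witness is 3, 4, 25, 26, 38, 46 at positions 1,2,3,6,9,13.

6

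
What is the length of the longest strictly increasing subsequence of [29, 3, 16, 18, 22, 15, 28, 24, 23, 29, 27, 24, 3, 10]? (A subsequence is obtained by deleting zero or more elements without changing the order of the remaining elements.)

6

One longest increasing subsequence is 3, 16, 18, 22, 28, 29 (positions 2,3,4,5,7,10), of length 6; no longer one exists.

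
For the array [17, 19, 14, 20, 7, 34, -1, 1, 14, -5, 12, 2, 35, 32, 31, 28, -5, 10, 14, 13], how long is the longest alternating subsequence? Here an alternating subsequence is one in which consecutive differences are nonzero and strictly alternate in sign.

15

Track the best alternating length ending on an up-step vs a down-step at each position: up/down = 1/1, 2/1, 1/3, 4/1, 1/5, 6/1, 1/7, 8/7, 8/7, 1/9, 10/9, 10/11, 12/1, 12/13, 12/13, 12/13, 1/13, 14/13, 14/13, 14/15.
The maximum over both is 15; one such subsequence is 17, 19, 14, 20, 7, 34, -1, 1, -5, 12, 2, 35, -5, 14, 13.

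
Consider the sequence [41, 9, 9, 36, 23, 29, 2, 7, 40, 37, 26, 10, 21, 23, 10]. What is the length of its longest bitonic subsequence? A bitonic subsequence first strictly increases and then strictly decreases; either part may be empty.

8

One longest bitonic subsequence is 9, 23, 29, 40, 37, 26, 23, 10 (positions 2,5,6,9,10,11,14,15): it rises to 40 then falls. Length 8 is optimal.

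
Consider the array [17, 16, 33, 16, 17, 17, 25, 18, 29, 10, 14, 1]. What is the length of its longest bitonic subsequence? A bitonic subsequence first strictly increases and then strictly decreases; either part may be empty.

6

Let inc[i] be the LIS ending at i and dec[i] the longest strictly decreasing subsequence starting at i. inc = [1, 1, 2, 1, 2, 2, 3, 3, 4, 1, 2, 1], dec = [4, 3, 5, 3, 3, 3, 4, 3, 3, 2, 2, 1].
max_i inc[i]+dec[i]−1 = 6, with one witness 17, 33, 25, 18, 14, 1.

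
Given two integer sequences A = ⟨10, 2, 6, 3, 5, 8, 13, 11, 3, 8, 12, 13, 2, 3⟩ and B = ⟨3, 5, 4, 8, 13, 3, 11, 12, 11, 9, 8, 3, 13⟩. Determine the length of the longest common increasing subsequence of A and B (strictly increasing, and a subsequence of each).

6

A longest common strictly increasing subsequence is 3, 5, 8, 11, 12, 13 (length 6); it appears in order in both A and B, and no longer such subsequence exists.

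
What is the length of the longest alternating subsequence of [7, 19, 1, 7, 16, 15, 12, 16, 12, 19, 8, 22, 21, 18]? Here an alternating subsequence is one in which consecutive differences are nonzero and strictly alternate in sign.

11

A longest alternating subsequence is 7, 19, 1, 16, 15, 16, 12, 19, 8, 22, 21 (positions 1,2,3,5,6,8,9,10,11,12,13); its 10 consecutive differences strictly alternate in sign, and length 11 is optimal.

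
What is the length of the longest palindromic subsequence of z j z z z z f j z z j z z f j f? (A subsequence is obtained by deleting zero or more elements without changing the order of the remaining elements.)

11

Using dp[i][j] = 2 + dp[i+1][j−1] if the ends match, else max(dp[i+1][j], dp[i][j−1]):
dp[1][16] = 11. A witness is jzzzzjzzzzj at positions 2,3,4,5,6,8,9,10,12,13,15.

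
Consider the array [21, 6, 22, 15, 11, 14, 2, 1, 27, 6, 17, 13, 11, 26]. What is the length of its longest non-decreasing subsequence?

5

Let dp[i] be the longest non-decreasing subsequence ending at position i. Then dp = [1, 1, 2, 2, 2, 3, 1, 1, 4, 2, 4, 3, 3, 5].
The maximum is 5; one witness is 6, 11, 14, 17, 26 at positions 2,5,6,11,14.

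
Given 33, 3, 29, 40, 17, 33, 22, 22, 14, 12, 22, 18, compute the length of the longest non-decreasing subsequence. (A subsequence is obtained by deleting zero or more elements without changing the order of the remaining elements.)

One longest non-decreasing subsequence is 3, 17, 22, 22, 22 (positions 2,5,7,8,11), of length 5; no longer one exists.

5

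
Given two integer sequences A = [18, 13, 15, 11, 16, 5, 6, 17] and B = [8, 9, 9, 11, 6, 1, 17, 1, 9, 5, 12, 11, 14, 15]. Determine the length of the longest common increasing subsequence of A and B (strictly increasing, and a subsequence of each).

2

A longest common strictly increasing subsequence is 11, 17 (length 2); it appears in order in both A and B, and no longer such subsequence exists.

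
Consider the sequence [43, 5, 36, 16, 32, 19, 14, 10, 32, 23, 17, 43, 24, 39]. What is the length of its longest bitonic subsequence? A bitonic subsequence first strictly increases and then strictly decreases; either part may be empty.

One longest bitonic subsequence is 43, 36, 32, 19, 14, 10 (positions 1,3,5,6,7,8): it rises to 43 then falls. Length 6 is optimal.

6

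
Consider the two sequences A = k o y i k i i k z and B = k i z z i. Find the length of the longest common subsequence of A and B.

Backtracking the LCS table gives one alignment: k (A1,B1) → i (A4,B2) → i (A7,B5).
So the longest common subsequence has length 3.

3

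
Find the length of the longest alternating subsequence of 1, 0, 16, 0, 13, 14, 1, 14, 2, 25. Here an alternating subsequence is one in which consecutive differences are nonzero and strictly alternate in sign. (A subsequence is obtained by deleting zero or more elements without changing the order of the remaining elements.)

Track the best alternating length ending on an up-step vs a down-step at each position: up/down = 1/1, 1/2, 3/1, 1/4, 5/4, 5/4, 5/6, 7/4, 7/8, 9/1.
The maximum over both is 9; one such subsequence is 1, 0, 16, 0, 13, 1, 14, 2, 25.

9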